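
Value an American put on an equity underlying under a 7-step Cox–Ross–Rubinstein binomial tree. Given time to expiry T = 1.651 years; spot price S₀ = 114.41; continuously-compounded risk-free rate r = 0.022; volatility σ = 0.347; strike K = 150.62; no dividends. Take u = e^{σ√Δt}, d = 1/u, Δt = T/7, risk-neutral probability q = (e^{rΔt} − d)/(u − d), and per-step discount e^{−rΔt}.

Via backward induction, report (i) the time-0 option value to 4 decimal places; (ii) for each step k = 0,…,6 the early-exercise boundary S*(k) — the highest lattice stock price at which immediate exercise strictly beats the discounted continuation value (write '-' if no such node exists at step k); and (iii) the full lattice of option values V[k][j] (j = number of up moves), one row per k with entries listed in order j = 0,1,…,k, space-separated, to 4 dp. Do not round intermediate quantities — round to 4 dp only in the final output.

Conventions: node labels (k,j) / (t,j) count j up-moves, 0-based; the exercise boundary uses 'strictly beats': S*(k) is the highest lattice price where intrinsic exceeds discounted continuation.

price = 43.2684
boundary = - - 81.6749 69.0082 81.6749 96.6666 114.4100
tree:
43.2684
55.5382 30.0916
68.9451 41.2309 18.0277
81.6118 54.4731 26.9498 8.2984
92.3140 68.9451 38.9690 13.8724 2.1876
101.3565 81.6118 53.9534 22.7244 4.1753 0.0000
108.9966 92.3140 68.9451 36.2100 7.9690 0.0000 0.0000
115.4518 101.3565 81.6118 53.9534 15.2097 0.0000 0.0000 0.0000

Δt=0.23586  u=1.18355  d=0.84491  q=0.47333  discount=0.99482
step 7 (expiry): payoffs max(K−S,0) = 115.4518 101.3565 81.6118 53.9534 15.2097 0.0000 0.0000 0.0000
step 6: (k=6,j=0): S=41.6234, K−S=108.9966, hold=108.2171 ⇒ V=108.9966 exercise | (k=6,j=1): S=58.3060, K−S=92.3140, hold=91.5345 ⇒ V=92.3140 exercise | (k=6,j=2): S=81.6749, K−S=68.9451, hold=68.1656 ⇒ V=68.9451 exercise | (k=6,j=3): S=114.4100, K−S=36.2100, hold=35.4305 ⇒ V=36.2100 exercise | (k=6,j=4): S=160.2653, K−S=0.0000, hold=7.9690 ⇒ V=7.9690 continue | (k=6,j=5): S=224.4993, K−S=0.0000, hold=0.0000 ⇒ V=0.0000 continue | (k=6,j=6): S=314.4781, K−S=0.0000, hold=0.0000 ⇒ V=0.0000 continue  boundary S*=114.4100
step 5: (k=5,j=0): S=49.2635, K−S=101.3565, hold=100.5770 ⇒ V=101.3565 exercise | (k=5,j=1): S=69.0082, K−S=81.6118, hold=80.8323 ⇒ V=81.6118 exercise | (k=5,j=2): S=96.6666, K−S=53.9534, hold=53.1739 ⇒ V=53.9534 exercise | (k=5,j=3): S=135.4103, K−S=15.2097, hold=22.7244 ⇒ V=22.7244 continue | (k=5,j=4): S=189.6825, K−S=0.0000, hold=4.1753 ⇒ V=4.1753 continue | (k=5,j=5): S=265.7068, K−S=0.0000, hold=0.0000 ⇒ V=0.0000 continue  boundary S*=96.6666
step 4: (k=4,j=0): S=58.3060, K−S=92.3140, hold=91.5345 ⇒ V=92.3140 exercise | (k=4,j=1): S=81.6749, K−S=68.9451, hold=68.1656 ⇒ V=68.9451 exercise | (k=4,j=2): S=114.4100, K−S=36.2100, hold=38.9690 ⇒ V=38.9690 continue | (k=4,j=3): S=160.2653, K−S=0.0000, hold=13.8724 ⇒ V=13.8724 continue | (k=4,j=4): S=224.4993, K−S=0.0000, hold=2.1876 ⇒ V=2.1876 continue  boundary S*=81.6749
step 3: (k=3,j=0): S=69.0082, K−S=81.6118, hold=80.8323 ⇒ V=81.6118 exercise | (k=3,j=1): S=96.6666, K−S=53.9534, hold=54.4731 ⇒ V=54.4731 continue | (k=3,j=2): S=135.4103, K−S=15.2097, hold=26.9498 ⇒ V=26.9498 continue | (k=3,j=3): S=189.6825, K−S=0.0000, hold=8.2984 ⇒ V=8.2984 continue  boundary S*=69.0082
step 2: (k=2,j=0): S=81.6749, K−S=68.9451, hold=68.4103 ⇒ V=68.9451 exercise | (k=2,j=1): S=114.4100, K−S=36.2100, hold=41.2309 ⇒ V=41.2309 continue | (k=2,j=2): S=160.2653, K−S=0.0000, hold=18.0277 ⇒ V=18.0277 continue  boundary S*=81.6749
step 1: (k=1,j=0): S=96.6666, K−S=53.9534, hold=55.5382 ⇒ V=55.5382 continue | (k=1,j=1): S=135.4103, K−S=15.2097, hold=30.0916 ⇒ V=30.0916 continue  boundary S*=-
step 0: (k=0,j=0): S=114.4100, K−S=36.2100, hold=43.2684 ⇒ V=43.2684 continue  boundary S*=-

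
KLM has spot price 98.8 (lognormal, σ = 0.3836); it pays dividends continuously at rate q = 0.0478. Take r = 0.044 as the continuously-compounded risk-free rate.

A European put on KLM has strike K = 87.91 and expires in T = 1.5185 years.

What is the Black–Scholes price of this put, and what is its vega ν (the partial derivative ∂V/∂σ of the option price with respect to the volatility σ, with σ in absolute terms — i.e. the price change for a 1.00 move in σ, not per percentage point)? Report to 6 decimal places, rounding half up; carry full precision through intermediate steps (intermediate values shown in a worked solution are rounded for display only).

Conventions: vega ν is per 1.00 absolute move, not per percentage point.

σ√T = 0.3836·√1.5185 = 0.472700
d₁ = (ln(S/K) + (r−q+σ²/2)T) / (σ√T) = (ln(98.8/87.91) + (0.044−0.0478+0.3836²/2)·1.5185) / 0.472700 = (0.116784 + 0.105953) / 0.472700 = 0.471200
d₂ = d₁ − σ√T = 0.471200 − 0.472700 = -0.001500
e^{−rT} = 0.935369
e^{−qT} = 0.929987
N(−d₁) = 0.318749,  N(−d₂) = 0.500598
Put price V = K·e^{−rT}·N(−d₂) − S·e^{−qT}·N(−d₁) = 41.163362 − 29.287521 = 11.875841
φ(d₁) = (1/√(2π))·e^{−d₁²/2} = 0.357024
ν = S·e^{−qT}·φ(d₁)·√T = 40.423909

price = 11.875841
ν = 40.423909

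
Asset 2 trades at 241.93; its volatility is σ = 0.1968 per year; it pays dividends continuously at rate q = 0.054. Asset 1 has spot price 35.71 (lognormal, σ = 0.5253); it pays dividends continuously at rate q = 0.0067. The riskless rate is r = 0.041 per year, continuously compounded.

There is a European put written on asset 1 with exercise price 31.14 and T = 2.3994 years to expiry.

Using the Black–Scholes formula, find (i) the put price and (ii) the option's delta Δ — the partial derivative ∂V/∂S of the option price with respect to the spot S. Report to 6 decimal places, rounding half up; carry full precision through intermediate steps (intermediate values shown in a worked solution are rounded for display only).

price = 6.888332
Δ = -0.245454

σ√T = 0.5253·√2.3994 = 0.813690
d₁ = (ln(S/K) + (r−q+σ²/2)T) / (σ√T) = (ln(35.71/31.14) + (0.041−0.0067+0.5253²/2)·2.3994) / 0.813690 = (0.136938 + 0.413345) / 0.813690 = 0.676280
d₂ = d₁ − σ√T = 0.676280 − 0.813690 = -0.137409
e^{−rT} = 0.906309
e^{−qT} = 0.984053
N(−d₁) = 0.249431,  N(−d₂) = 0.554646
Put price V = K·e^{−rT}·N(−d₂) − S·e^{−qT}·N(−d₁) = 15.653477 − 8.765145 = 6.888332
Δ = −e^{−qT}·N(−d₁) = -0.245454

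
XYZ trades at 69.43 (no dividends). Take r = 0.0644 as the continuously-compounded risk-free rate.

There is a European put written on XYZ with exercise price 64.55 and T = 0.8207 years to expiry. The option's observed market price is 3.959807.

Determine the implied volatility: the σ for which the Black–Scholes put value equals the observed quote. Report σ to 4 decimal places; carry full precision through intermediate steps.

sigma = 0.3125

At σ = 0.3125 the Black–Scholes value reproduces the quote:
σ√T = 0.3125·√0.8207 = 0.283102
d₁ = (ln(S/K) + (r+σ²/2)T) / (σ√T) = (ln(69.43/64.55) + (0.0644+0.3125²/2)·0.8207) / 0.283102 = (0.072879 + 0.092926) / 0.283102 = 0.585674
d₂ = d₁ − σ√T = 0.585674 − 0.283102 = 0.302573
e^{−rT} = 0.948519
N(−d₁) = 0.279047,  N(−d₂) = 0.381108
V = K·e^{−rT}·N(−d₂) − S·N(−d₁) = 23.334058 − 19.374251 = 3.959807 (equal to the quote); since ∂V/∂σ > 0 for all σ, the implied volatility is unique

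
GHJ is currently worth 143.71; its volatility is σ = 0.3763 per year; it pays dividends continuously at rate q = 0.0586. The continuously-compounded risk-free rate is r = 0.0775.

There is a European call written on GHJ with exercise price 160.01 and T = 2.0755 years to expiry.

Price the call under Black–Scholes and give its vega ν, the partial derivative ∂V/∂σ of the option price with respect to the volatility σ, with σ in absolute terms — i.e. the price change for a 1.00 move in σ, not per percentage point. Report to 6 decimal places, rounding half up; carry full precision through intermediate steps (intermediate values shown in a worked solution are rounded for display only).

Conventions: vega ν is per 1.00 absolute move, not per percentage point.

price = 23.873289
ν = 72.369786

σ√T = 0.3763·√2.0755 = 0.542120
d₁ = (ln(S/K) + (r−q+σ²/2)T) / (σ√T) = (ln(143.71/160.01) + (0.0775−0.0586+0.3763²/2)·2.0755) / 0.542120 = (-0.107439 + 0.186174) / 0.542120 = 0.145236
d₂ = d₁ − σ√T = 0.145236 − 0.542120 = -0.396885
e^{−rT} = 0.851419
e^{−qT} = 0.885481
N(d₁) = 0.557738,  N(d₂) = 0.345726
Call price V = S·e^{−qT}·N(d₁) − K·e^{−rT}·N(d₂) = 70.973486 − 47.100197 = 23.873289
φ(d₁) = (1/√(2π))·e^{−d₁²/2} = 0.394757
ν = S·e^{−qT}·φ(d₁)·√T = 72.369786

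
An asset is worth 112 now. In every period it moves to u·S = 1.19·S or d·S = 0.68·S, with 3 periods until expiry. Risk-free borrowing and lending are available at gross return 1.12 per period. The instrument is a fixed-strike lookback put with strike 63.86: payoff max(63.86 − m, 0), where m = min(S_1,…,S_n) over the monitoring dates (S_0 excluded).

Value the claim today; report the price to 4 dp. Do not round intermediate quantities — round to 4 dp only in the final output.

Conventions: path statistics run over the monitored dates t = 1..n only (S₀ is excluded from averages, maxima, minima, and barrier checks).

price = 0.2440

Risk-neutral up-probability p* = (R−d)/(u−d) = (1.12−0.68)/(1.19−0.68) = 0.8627; the claim prices as the p*-weighted sum of path payoffs discounted by R^3.
Enumerate all 2^3 = 8 price paths (U = up ×1.19, D = down ×0.68); each path with k up-moves has probability p*^k·(1−p*)^(3−k).
DDD: m=35.2164, payoff=28.6436, prob=0.002586
UDD: m=61.6287, payoff=2.2313, prob=0.016253
DUD: m=61.6287, payoff=2.2313, prob=0.016253
UUD: m=107.8502, payoff=0.0000, prob=0.102163
DDU: m=51.7888, payoff=12.0712, prob=0.016253
UDU: m=90.6304, payoff=0.0000, prob=0.102163
DUU: m=76.1600, payoff=0.0000, prob=0.102163
UUU: m=133.2800, payoff=0.0000, prob=0.642166
Price = Σ prob·payoff / R^3 = 0.342792 / 1.404928 = 0.2440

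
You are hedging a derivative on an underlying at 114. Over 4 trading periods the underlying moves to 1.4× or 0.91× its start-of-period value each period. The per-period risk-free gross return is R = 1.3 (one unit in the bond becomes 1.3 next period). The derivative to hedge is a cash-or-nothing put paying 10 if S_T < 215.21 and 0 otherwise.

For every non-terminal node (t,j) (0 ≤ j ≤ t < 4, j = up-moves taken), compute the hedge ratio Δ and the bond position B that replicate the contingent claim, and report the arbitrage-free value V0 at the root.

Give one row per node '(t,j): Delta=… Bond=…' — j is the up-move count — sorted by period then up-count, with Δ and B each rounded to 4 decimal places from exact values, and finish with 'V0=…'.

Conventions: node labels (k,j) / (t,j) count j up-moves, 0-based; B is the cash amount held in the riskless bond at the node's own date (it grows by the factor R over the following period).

(0,0): Delta=-0.0316 Bond=4.2579
(1,0): Delta=-0.0737 Bond=9.9066
(1,1): Delta=-0.0246 Bond=4.4144
(2,0): Delta=0.0000 Bond=5.9172
(2,1): Delta=-0.0860 Bond=14.6635
(2,2): Delta=-0.0143 Bond=3.4502
(3,0): Delta=0.0000 Bond=7.6923
(3,1): Delta=0.0000 Bond=7.6923
(3,2): Delta=-0.1004 Bond=21.9780
(3,3): Delta=0.0000 Bond=0.0000
V0=0.6551

Arbitrage-free pricing uses the up-move probability p* = (R−d)/(u−d) = 0.7959, discounting each step at R = 1.3.
Payoffs at expiry: V(4,0)=10.0000, V(4,1)=10.0000, V(4,2)=10.0000, V(4,3)=0.0000, V(4,4)=0.0000
  t=3,j=0: stock 85.9071 → up 120.2699 (V=10.0000), down 78.1755 (V=10.0000). Price 7.6923; hedge Δ=0.0000, bond B=7.6923.
  t=3,j=1: stock 132.1648 → up 185.0307 (V=10.0000), down 120.2699 (V=10.0000). Price 7.6923; hedge Δ=0.0000, bond B=7.6923.
  t=3,j=2: stock 203.3304 → up 284.6626 (V=0.0000), down 185.0307 (V=10.0000). Price 1.5699; hedge Δ=-0.1004, bond B=21.9780.
  t=3,j=3: stock 312.8160 → up 437.9424 (V=0.0000), down 284.6626 (V=0.0000). Price 0.0000; hedge Δ=0.0000, bond B=0.0000.
  t=2,j=0: stock 94.4034 → up 132.1648 (V=7.6923), down 85.9071 (V=7.6923). Price 5.9172; hedge Δ=0.0000, bond B=5.9172.
  t=2,j=1: stock 145.2360 → up 203.3304 (V=1.5699), down 132.1648 (V=7.6923). Price 2.1687; hedge Δ=-0.0860, bond B=14.6635.
  t=2,j=2: stock 223.4400 → up 312.8160 (V=0.0000), down 203.3304 (V=1.5699). Price 0.2464; hedge Δ=-0.0143, bond B=3.4502.
  t=1,j=0: stock 103.7400 → up 145.2360 (V=2.1687), down 94.4034 (V=5.9172). Price 2.2567; hedge Δ=-0.0737, bond B=9.9066.
  t=1,j=1: stock 159.6000 → up 223.4400 (V=0.2464), down 145.2360 (V=2.1687). Price 0.4913; hedge Δ=-0.0246, bond B=4.4144.
  t=0,j=0: stock 114.0000 → up 159.6000 (V=0.4913), down 103.7400 (V=2.2567). Price 0.6551; hedge Δ=-0.0316, bond B=4.2579.
As a check, the time-0 holding Δ(0,0)·S0 + B(0,0) comes to 0.6551 — exactly V0.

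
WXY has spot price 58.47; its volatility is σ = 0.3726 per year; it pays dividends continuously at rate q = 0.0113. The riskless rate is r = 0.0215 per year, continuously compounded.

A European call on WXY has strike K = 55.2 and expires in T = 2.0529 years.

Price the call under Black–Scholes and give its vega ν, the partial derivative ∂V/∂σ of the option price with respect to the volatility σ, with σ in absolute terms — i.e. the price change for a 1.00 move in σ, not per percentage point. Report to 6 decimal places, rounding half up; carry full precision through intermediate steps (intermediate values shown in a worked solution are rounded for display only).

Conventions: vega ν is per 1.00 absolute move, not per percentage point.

σ√T = 0.3726·√2.0529 = 0.533859
d₁ = (ln(S/K) + (r−q+σ²/2)T) / (σ√T) = (ln(58.47/55.2) + (0.0215−0.0113+0.3726²/2)·2.0529) / 0.533859 = (0.057551 + 0.163442) / 0.533859 = 0.413954
d₂ = d₁ − σ√T = 0.413954 − 0.533859 = -0.119905
e^{−rT} = 0.956823
e^{−qT} = 0.977069
N(d₁) = 0.660546,  N(d₂) = 0.452279
Call price V = S·e^{−qT}·N(d₁) − K·e^{−rT}·N(d₂) = 37.736499 − 23.887851 = 13.848649
φ(d₁) = (1/√(2π))·e^{−d₁²/2} = 0.366185
ν = S·e^{−qT}·φ(d₁)·√T = 29.973845

price = 13.848649
ν = 29.973845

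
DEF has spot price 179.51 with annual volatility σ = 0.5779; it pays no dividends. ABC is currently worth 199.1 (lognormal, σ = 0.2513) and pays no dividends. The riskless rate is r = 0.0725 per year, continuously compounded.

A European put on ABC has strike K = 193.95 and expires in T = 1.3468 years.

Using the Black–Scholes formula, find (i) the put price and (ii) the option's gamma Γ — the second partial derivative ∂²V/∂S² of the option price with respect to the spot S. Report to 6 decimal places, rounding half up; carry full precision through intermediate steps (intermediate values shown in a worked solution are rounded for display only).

price = 12.056599
Γ = 0.005839

σ√T = 0.2513·√1.3468 = 0.291638
d₁ = (ln(S/K) + (r+σ²/2)T) / (σ√T) = (ln(199.1/193.95) + (0.0725+0.2513²/2)·1.3468) / 0.291638 = (0.026207 + 0.140169) / 0.291638 = 0.570489
d₂ = d₁ − σ√T = 0.570489 − 0.291638 = 0.278851
e^{−rT} = 0.906973
N(−d₁) = 0.284173,  N(−d₂) = 0.390180
Put price V = K·e^{−rT}·N(−d₂) − S·N(−d₁) = 68.635470 − 56.578871 = 12.056599
φ(d₁) = (1/√(2π))·e^{−d₁²/2} = 0.339030
Γ = φ(d₁) / (S·σ·√T) = 0.005839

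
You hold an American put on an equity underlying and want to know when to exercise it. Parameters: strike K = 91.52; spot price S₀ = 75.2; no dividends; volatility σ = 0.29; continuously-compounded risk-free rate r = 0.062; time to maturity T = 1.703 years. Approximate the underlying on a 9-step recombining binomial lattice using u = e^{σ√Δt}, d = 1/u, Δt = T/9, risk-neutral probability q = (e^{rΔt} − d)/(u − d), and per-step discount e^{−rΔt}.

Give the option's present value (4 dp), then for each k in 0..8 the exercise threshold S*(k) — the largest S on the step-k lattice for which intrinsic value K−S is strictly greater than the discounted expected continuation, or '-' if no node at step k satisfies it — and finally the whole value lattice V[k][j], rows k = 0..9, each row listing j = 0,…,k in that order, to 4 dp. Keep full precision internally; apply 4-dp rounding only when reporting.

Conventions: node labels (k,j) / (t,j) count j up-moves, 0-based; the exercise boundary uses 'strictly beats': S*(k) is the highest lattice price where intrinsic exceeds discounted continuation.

Δt=0.18922  u=1.13445  d=0.88148  q=0.51515  discount=0.98834
step 9 (expiry): payoffs max(K−S,0) = 67.3573 60.4231 51.4989 40.0137 25.2324 6.2093 0.0000 0.0000 0.0000 0.0000
step 8: (k=8,j=0): S=27.4114, K−S=64.1086, hold=63.0412 ⇒ V=64.1086 exercise | (k=8,j=1): S=35.2779, K−S=56.2421, hold=55.1747 ⇒ V=56.2421 exercise | (k=8,j=2): S=45.4019, K−S=46.1181, hold=45.0506 ⇒ V=46.1181 exercise | (k=8,j=3): S=58.4314, K−S=33.0886, hold=32.0212 ⇒ V=33.0886 exercise | (k=8,j=4): S=75.2000, K−S=16.3200, hold=15.2526 ⇒ V=16.3200 exercise | (k=8,j=5): S=96.7809, K−S=0.0000, hold=2.9754 ⇒ V=2.9754 continue | (k=8,j=6): S=124.5550, K−S=0.0000, hold=0.0000 ⇒ V=0.0000 continue | (k=8,j=7): S=160.2998, K−S=0.0000, hold=0.0000 ⇒ V=0.0000 continue | (k=8,j=8): S=206.3026, K−S=0.0000, hold=0.0000 ⇒ V=0.0000 continue  boundary S*=75.2000
step 7: (k=7,j=0): S=31.0969, K−S=60.4231, hold=59.3557 ⇒ V=60.4231 exercise | (k=7,j=1): S=40.0211, K−S=51.4989, hold=50.4315 ⇒ V=51.4989 exercise | (k=7,j=2): S=51.5063, K−S=40.0137, hold=38.9463 ⇒ V=40.0137 exercise | (k=7,j=3): S=66.2876, K−S=25.2324, hold=24.1650 ⇒ V=25.2324 exercise | (k=7,j=4): S=85.3107, K−S=6.2093, hold=9.3353 ⇒ V=9.3353 continue | (k=7,j=5): S=109.7932, K−S=0.0000, hold=1.4258 ⇒ V=1.4258 continue | (k=7,j=6): S=141.3016, K−S=0.0000, hold=0.0000 ⇒ V=0.0000 continue | (k=7,j=7): S=181.8523, K−S=0.0000, hold=0.0000 ⇒ V=0.0000 continue  boundary S*=66.2876
step 6: (k=6,j=0): S=35.2779, K−S=56.2421, hold=55.1747 ⇒ V=56.2421 exercise | (k=6,j=1): S=45.4019, K−S=46.1181, hold=45.0506 ⇒ V=46.1181 exercise | (k=6,j=2): S=58.4314, K−S=33.0886, hold=32.0212 ⇒ V=33.0886 exercise | (k=6,j=3): S=75.2000, K−S=16.3200, hold=16.8442 ⇒ V=16.8442 continue | (k=6,j=4): S=96.7809, K−S=0.0000, hold=5.1993 ⇒ V=5.1993 continue | (k=6,j=5): S=124.5550, K−S=0.0000, hold=0.6832 ⇒ V=0.6832 continue | (k=6,j=6): S=160.2998, K−S=0.0000, hold=0.0000 ⇒ V=0.0000 continue  boundary S*=58.4314
step 5: (k=5,j=0): S=40.0211, K−S=51.4989, hold=50.4315 ⇒ V=51.4989 exercise | (k=5,j=1): S=51.5063, K−S=40.0137, hold=38.9463 ⇒ V=40.0137 exercise | (k=5,j=2): S=66.2876, K−S=25.2324, hold=24.4319 ⇒ V=25.2324 exercise | (k=5,j=3): S=85.3107, K−S=6.2093, hold=10.7188 ⇒ V=10.7188 continue | (k=5,j=4): S=109.7932, K−S=0.0000, hold=2.8393 ⇒ V=2.8393 continue | (k=5,j=5): S=141.3016, K−S=0.0000, hold=0.3274 ⇒ V=0.3274 continue  boundary S*=66.2876
step 4: (k=4,j=0): S=45.4019, K−S=46.1181, hold=45.0506 ⇒ V=46.1181 exercise | (k=4,j=1): S=58.4314, K−S=33.0886, hold=32.0212 ⇒ V=33.0886 exercise | (k=4,j=2): S=75.2000, K−S=16.3200, hold=17.5486 ⇒ V=17.5486 continue | (k=4,j=3): S=96.7809, K−S=0.0000, hold=6.5820 ⇒ V=6.5820 continue | (k=4,j=4): S=124.5550, K−S=0.0000, hold=1.5273 ⇒ V=1.5273 continue  boundary S*=58.4314
step 3: (k=3,j=0): S=51.5063, K−S=40.0137, hold=38.9463 ⇒ V=40.0137 exercise | (k=3,j=1): S=66.2876, K−S=25.2324, hold=24.7906 ⇒ V=25.2324 exercise | (k=3,j=2): S=85.3107, K−S=6.2093, hold=11.7603 ⇒ V=11.7603 continue | (k=3,j=3): S=109.7932, K−S=0.0000, hold=3.9316 ⇒ V=3.9316 continue  boundary S*=66.2876
step 2: (k=2,j=0): S=58.4314, K−S=33.0886, hold=32.0212 ⇒ V=33.0886 exercise | (k=2,j=1): S=75.2000, K−S=16.3200, hold=18.0789 ⇒ V=18.0789 continue | (k=2,j=2): S=96.7809, K−S=0.0000, hold=7.6372 ⇒ V=7.6372 continue  boundary S*=58.4314
step 1: (k=1,j=0): S=66.2876, K−S=25.2324, hold=25.0606 ⇒ V=25.2324 exercise | (k=1,j=1): S=85.3107, K−S=6.2093, hold=12.5517 ⇒ V=12.5517 continue  boundary S*=66.2876
step 0: (k=0,j=0): S=75.2000, K−S=16.3200, hold=18.4818 ⇒ V=18.4818 continue  boundary S*=-

price = 18.4818
boundary = - 66.2876 58.4314 66.2876 58.4314 66.2876 58.4314 66.2876 75.2000
tree:
18.4818
25.2324 12.5517
33.0886 18.0789 7.6372
40.0137 25.2324 11.7603 3.9316
46.1181 33.0886 17.5486 6.5820 1.5273
51.4989 40.0137 25.2324 10.7188 2.8393 0.3274
56.2421 46.1181 33.0886 16.8442 5.1993 0.6832 0.0000
60.4231 51.4989 40.0137 25.2324 9.3353 1.4258 0.0000 0.0000
64.1086 56.2421 46.1181 33.0886 16.3200 2.9754 0.0000 0.0000 0.0000
67.3573 60.4231 51.4989 40.0137 25.2324 6.2093 0.0000 0.0000 0.0000 0.0000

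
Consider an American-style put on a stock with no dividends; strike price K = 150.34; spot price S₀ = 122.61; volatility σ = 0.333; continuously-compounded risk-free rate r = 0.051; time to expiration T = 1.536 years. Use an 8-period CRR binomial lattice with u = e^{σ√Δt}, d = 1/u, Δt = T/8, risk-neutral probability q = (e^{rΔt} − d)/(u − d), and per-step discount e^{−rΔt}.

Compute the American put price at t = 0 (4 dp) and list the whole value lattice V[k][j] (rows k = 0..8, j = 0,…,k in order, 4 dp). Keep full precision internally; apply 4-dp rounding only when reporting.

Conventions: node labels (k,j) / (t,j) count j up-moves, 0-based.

price = 33.5834
tree:
33.5834
45.1343 22.5663
58.7628 32.2448 13.2249
71.1960 44.4452 20.5445 6.0841
81.9412 58.7628 30.8452 10.5339 1.7044
91.2275 71.1960 44.3764 17.7712 3.4231 0.0000
99.2531 81.9412 58.7628 28.8935 6.8748 0.0000 0.0000
106.1890 91.2275 71.1960 44.3764 13.8072 0.0000 0.0000 0.0000
112.1833 99.2531 81.9412 58.7628 27.7300 0.0000 0.0000 0.0000 0.0000

Δt=0.19200, u=1.15710, d=0.86423, q=0.49719, disc=e^(-rΔt)=0.99026
k=8 terminal: V=max(K-S,0) → 112.1833 99.2531 81.9412 58.7628 27.7300 0.0000 0.0000 0.0000 0.0000
k=7: j=0 S=44.1510 intr=106.1890 cont=104.7241 V=106.1890[EX]; j=1 S=59.1125 intr=91.2275 cont=89.7626 V=91.2275[EX]; j=2 S=79.1440 intr=71.1960 cont=69.7311 V=71.1960[EX]; j=3 S=105.9636 intr=44.3764 cont=42.9115 V=44.3764[EX]; j=4 S=141.8715 intr=8.4685 cont=13.8072 V=13.8072[hold]; j=5 S=189.9476 intr=0.0000 cont=0.0000 V=0.0000[hold]; j=6 S=254.3154 intr=0.0000 cont=0.0000 V=0.0000[hold]; j=7 S=340.4954 intr=0.0000 cont=0.0000 V=0.0000[hold]
k=6: j=0 S=51.0869 intr=99.2531 cont=97.7881 V=99.2531[EX]; j=1 S=68.3988 intr=81.9412 cont=80.4762 V=81.9412[EX]; j=2 S=91.5772 intr=58.7628 cont=57.2979 V=58.7628[EX]; j=3 S=122.6100 intr=27.7300 cont=28.8935 V=28.8935[hold]; j=4 S=164.1589 intr=0.0000 cont=6.8748 V=6.8748[hold]; j=5 S=219.7876 intr=0.0000 cont=0.0000 V=0.0000[hold]; j=6 S=294.2672 intr=0.0000 cont=0.0000 V=0.0000[hold]
k=5: j=0 S=59.1125 intr=91.2275 cont=89.7626 V=91.2275[EX]; j=1 S=79.1440 intr=71.1960 cont=69.7311 V=71.1960[EX]; j=2 S=105.9636 intr=44.3764 cont=43.4843 V=44.3764[EX]; j=3 S=141.8715 intr=8.4685 cont=17.7712 V=17.7712[hold]; j=4 S=189.9476 intr=0.0000 cont=3.4231 V=3.4231[hold]; j=5 S=254.3154 intr=0.0000 cont=0.0000 V=0.0000[hold]
k=4: j=0 S=68.3988 intr=81.9412 cont=80.4762 V=81.9412[EX]; j=1 S=91.5772 intr=58.7628 cont=57.2979 V=58.7628[EX]; j=2 S=122.6100 intr=27.7300 cont=30.8452 V=30.8452[hold]; j=3 S=164.1589 intr=0.0000 cont=10.5339 V=10.5339[hold]; j=4 S=219.7876 intr=0.0000 cont=1.7044 V=1.7044[hold]
k=3: j=0 S=79.1440 intr=71.1960 cont=69.7311 V=71.1960[EX]; j=1 S=105.9636 intr=44.3764 cont=44.4452 V=44.4452[hold]; j=2 S=141.8715 intr=8.4685 cont=20.5445 V=20.5445[hold]; j=3 S=189.9476 intr=0.0000 cont=6.0841 V=6.0841[hold]
k=2: j=0 S=91.5772 intr=58.7628 cont=57.3318 V=58.7628[EX]; j=1 S=122.6100 intr=27.7300 cont=32.2448 V=32.2448[hold]; j=2 S=164.1589 intr=0.0000 cont=13.2249 V=13.2249[hold]
k=1: j=0 S=105.9636 intr=44.3764 cont=45.1343 V=45.1343[hold]; j=1 S=141.8715 intr=8.4685 cont=22.5663 V=22.5663[hold]
k=0: j=0 S=122.6100 intr=27.7300 cont=33.5834 V=33.5834[hold]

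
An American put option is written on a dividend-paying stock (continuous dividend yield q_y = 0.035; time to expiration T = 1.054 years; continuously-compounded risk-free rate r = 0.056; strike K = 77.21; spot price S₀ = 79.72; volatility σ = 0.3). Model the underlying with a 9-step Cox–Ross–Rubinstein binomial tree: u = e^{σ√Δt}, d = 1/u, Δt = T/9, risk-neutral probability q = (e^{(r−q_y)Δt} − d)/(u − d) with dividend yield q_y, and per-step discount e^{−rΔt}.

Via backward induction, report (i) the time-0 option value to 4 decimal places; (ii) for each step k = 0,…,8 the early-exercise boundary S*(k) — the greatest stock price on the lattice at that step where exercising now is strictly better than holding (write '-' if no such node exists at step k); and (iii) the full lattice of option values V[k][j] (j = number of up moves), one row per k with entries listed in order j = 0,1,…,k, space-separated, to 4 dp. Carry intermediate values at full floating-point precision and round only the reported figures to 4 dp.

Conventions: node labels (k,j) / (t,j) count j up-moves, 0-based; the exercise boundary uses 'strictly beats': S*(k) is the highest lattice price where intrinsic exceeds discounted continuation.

Δt=0.11711, u=1.10812, d=0.90243, q=0.48633, disc=e^(-rΔt)=0.99346
k=9 terminal: V=max(K-S,0) → 45.5663 38.3537 29.4973 18.6222 5.2683 0.0000 0.0000 0.0000 0.0000 0.0000
k=8: j=0 S=35.0650 intr=42.1450 cont=41.7837 V=42.1450[EX]; j=1 S=43.0574 intr=34.1526 cont=33.8240 V=34.1526[EX]; j=2 S=52.8714 intr=24.3386 cont=24.0502 V=24.3386[EX]; j=3 S=64.9223 intr=12.2877 cont=12.0485 V=12.2877[EX]; j=4 S=79.7200 intr=0.0000 cont=2.6885 V=2.6885[hold]; j=5 S=97.8905 intr=0.0000 cont=0.0000 V=0.0000[hold]; j=6 S=120.2026 intr=0.0000 cont=0.0000 V=0.0000[hold]; j=7 S=147.6002 intr=0.0000 cont=0.0000 V=0.0000[hold]; j=8 S=181.2426 intr=0.0000 cont=0.0000 V=0.0000[hold]  S*(8)=64.9223
k=7: j=0 S=38.8563 intr=38.3537 cont=38.0080 V=38.3537[EX]; j=1 S=47.7127 intr=29.4973 cont=29.1877 V=29.4973[EX]; j=2 S=58.5878 intr=18.6222 cont=18.3571 V=18.6222[EX]; j=3 S=71.9417 intr=5.2683 cont=7.5695 V=7.5695[hold]; j=4 S=88.3393 intr=0.0000 cont=1.3720 V=1.3720[hold]; j=5 S=108.4744 intr=0.0000 cont=0.0000 V=0.0000[hold]; j=6 S=133.1988 intr=0.0000 cont=0.0000 V=0.0000[hold]; j=7 S=163.5587 intr=0.0000 cont=0.0000 V=0.0000[hold]  S*(7)=58.5878
k=6: j=0 S=43.0574 intr=34.1526 cont=33.8240 V=34.1526[EX]; j=1 S=52.8714 intr=24.3386 cont=24.0502 V=24.3386[EX]; j=2 S=64.9223 intr=12.2877 cont=13.1604 V=13.1604[hold]; j=3 S=79.7200 intr=0.0000 cont=4.5257 V=4.5257[hold]; j=4 S=97.8905 intr=0.0000 cont=0.7001 V=0.7001[hold]; j=5 S=120.2026 intr=0.0000 cont=0.0000 V=0.0000[hold]; j=6 S=147.6002 intr=0.0000 cont=0.0000 V=0.0000[hold]  S*(6)=52.8714
k=5: j=0 S=47.7127 intr=29.4973 cont=29.1877 V=29.4973[EX]; j=1 S=58.5878 intr=18.6222 cont=18.7788 V=18.7788[hold]; j=2 S=71.9417 intr=5.2683 cont=8.9025 V=8.9025[hold]; j=3 S=88.3393 intr=0.0000 cont=2.6478 V=2.6478[hold]; j=4 S=108.4744 intr=0.0000 cont=0.3573 V=0.3573[hold]; j=5 S=133.1988 intr=0.0000 cont=0.0000 V=0.0000[hold]  S*(5)=47.7127
k=4: j=0 S=52.8714 intr=24.3386 cont=24.1258 V=24.3386[EX]; j=1 S=64.9223 intr=12.2877 cont=13.8843 V=13.8843[hold]; j=2 S=79.7200 intr=0.0000 cont=5.8224 V=5.8224[hold]; j=3 S=97.8905 intr=0.0000 cont=1.5238 V=1.5238[hold]; j=4 S=120.2026 intr=0.0000 cont=0.1823 V=0.1823[hold]  S*(4)=52.8714
k=3: j=0 S=58.5878 intr=18.6222 cont=19.1285 V=19.1285[hold]; j=1 S=71.9417 intr=5.2683 cont=9.8984 V=9.8984[hold]; j=2 S=88.3393 intr=0.0000 cont=3.7075 V=3.7075[hold]; j=3 S=108.4744 intr=0.0000 cont=0.8657 V=0.8657[hold]  S*(3)=-
k=2: j=0 S=64.9223 intr=12.2877 cont=14.5440 V=14.5440[hold]; j=1 S=79.7200 intr=0.0000 cont=6.8426 V=6.8426[hold]; j=2 S=97.8905 intr=0.0000 cont=2.3103 V=2.3103[hold]  S*(2)=-
k=1: j=0 S=71.9417 intr=5.2683 cont=10.7280 V=10.7280[hold]; j=1 S=88.3393 intr=0.0000 cont=4.6081 V=4.6081[hold]  S*(1)=-
k=0: j=0 S=79.7200 intr=0.0000 cont=7.7010 V=7.7010[hold]  S*(0)=-

price = 7.7010
boundary = - - - - 52.8714 47.7127 52.8714 58.5878 64.9223
tree:
7.7010
10.7280 4.6081
14.5440 6.8426 2.3103
19.1285 9.8984 3.7075 0.8657
24.3386 13.8843 5.8224 1.5238 0.1823
29.4973 18.7788 8.9025 2.6478 0.3573 0.0000
34.1526 24.3386 13.1604 4.5257 0.7001 0.0000 0.0000
38.3537 29.4973 18.6222 7.5695 1.3720 0.0000 0.0000 0.0000
42.1450 34.1526 24.3386 12.2877 2.6885 0.0000 0.0000 0.0000 0.0000
45.5663 38.3537 29.4973 18.6222 5.2683 0.0000 0.0000 0.0000 0.0000 0.0000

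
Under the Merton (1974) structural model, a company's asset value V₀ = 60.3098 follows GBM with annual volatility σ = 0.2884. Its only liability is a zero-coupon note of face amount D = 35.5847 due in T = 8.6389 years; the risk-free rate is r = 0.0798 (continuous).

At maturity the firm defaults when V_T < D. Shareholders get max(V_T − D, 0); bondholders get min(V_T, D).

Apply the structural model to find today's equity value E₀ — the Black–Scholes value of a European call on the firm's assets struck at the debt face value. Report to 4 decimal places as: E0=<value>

With assets at 60.3098 and a single debt payment of 35.5847 at 8.6389 years:
d₁ = [ln(V₀/D) + (r + σ²/2)T] / (σ√T)
   = [ln(60.3098/35.5847) + (0.0798 + 0.5·0.2884²)·8.6389] / (0.2884·√8.6389)
   = [0.527579 + 1.048653] / 0.847665 = 1.859497
d₂ = d₁ − σ√T = 1.859497 − 0.847665 = 1.011832
N(d₁) = 0.968522,  N(d₂) = 0.844191,  e^(−rT) = 0.501885
E₀ = V₀·N(d₁) − D·e^(−rT)·N(d₂)
   = 60.3098·0.968522 − 35.5847·0.501885·0.844191 = 43.334583

E0=43.3346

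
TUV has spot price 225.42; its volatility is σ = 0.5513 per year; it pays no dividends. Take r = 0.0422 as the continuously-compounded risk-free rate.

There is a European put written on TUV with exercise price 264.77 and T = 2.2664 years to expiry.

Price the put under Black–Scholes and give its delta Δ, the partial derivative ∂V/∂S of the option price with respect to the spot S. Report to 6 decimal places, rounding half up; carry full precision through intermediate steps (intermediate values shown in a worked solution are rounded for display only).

price = 82.814486
Δ = -0.368301

σ√T = 0.5513·√2.2664 = 0.829958
d₁ = (ln(S/K) + (r+σ²/2)T) / (σ√T) = (ln(225.42/264.77) + (0.0422+0.5513²/2)·2.2664) / 0.829958 = (-0.160896 + 0.440057) / 0.829958 = 0.336356
d₂ = d₁ − σ√T = 0.336356 − 0.829958 = -0.493603
e^{−rT} = 0.908789
N(−d₁) = 0.368301,  N(−d₂) = 0.689207
Put price V = K·e^{−rT}·N(−d₂) − S·N(−d₁) = 165.836963 − 83.022478 = 82.814486
Δ = −N(−d₁) = -0.368301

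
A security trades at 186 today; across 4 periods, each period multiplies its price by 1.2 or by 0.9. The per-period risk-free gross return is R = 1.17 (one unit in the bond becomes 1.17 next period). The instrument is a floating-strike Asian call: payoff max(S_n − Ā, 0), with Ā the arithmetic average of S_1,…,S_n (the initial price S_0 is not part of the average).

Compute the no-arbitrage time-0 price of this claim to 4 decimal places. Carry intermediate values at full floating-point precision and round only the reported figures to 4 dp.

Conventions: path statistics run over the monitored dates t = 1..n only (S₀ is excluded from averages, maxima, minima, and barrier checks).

With p* = (R−d)/(u−d) = 0.9000, sum probability × payoff across the paths and divide by R^4.
Enumerate all 2^4 = 16 price paths (U = up ×1.2, D = down ×0.9); each path with k up-moves has probability p*^k·(1−p*)^(4−k).
DDDD: Ā=143.9221, payoff=0.0000, prob=0.000100
UDDD: Ā=191.8962, payoff=0.0000, prob=0.000900
DUDD: Ā=177.9462, payoff=0.0000, prob=0.000900
UUDD: Ā=237.2616, payoff=0.0000, prob=0.008100
DDUD: Ā=165.3912, payoff=0.0000, prob=0.000900
UDUD: Ā=220.5216, payoff=0.0000, prob=0.008100
DUUD: Ā=206.5716, payoff=10.3788, prob=0.008100
UUUD: Ā=275.4288, payoff=13.8384, prob=0.072900
DDDU: Ā=154.0917, payoff=8.6211, prob=0.000900
UDDU: Ā=205.4556, payoff=11.4948, prob=0.008100
DUDU: Ā=191.5056, payoff=25.4448, prob=0.008100
UUDU: Ā=255.3408, payoff=33.9264, prob=0.072900
DDUU: Ā=178.9506, payoff=37.9998, prob=0.008100
UDUU: Ā=238.6008, payoff=50.6664, prob=0.072900
DUUU: Ā=224.6508, payoff=64.6164, prob=0.072900
UUUU: Ā=299.5344, payoff=86.1552, prob=0.656100
Price = Σ prob·payoff / R^4 = 69.111433 / 1.873887 = 36.8813

price = 36.8813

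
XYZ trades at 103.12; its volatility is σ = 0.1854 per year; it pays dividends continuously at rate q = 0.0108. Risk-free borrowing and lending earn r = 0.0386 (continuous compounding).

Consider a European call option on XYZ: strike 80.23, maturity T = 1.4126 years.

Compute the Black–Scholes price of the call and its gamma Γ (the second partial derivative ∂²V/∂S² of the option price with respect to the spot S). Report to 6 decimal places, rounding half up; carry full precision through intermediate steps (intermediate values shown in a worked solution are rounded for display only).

σ√T = 0.1854·√1.4126 = 0.220353
d₁ = (ln(S/K) + (r−q+σ²/2)T) / (σ√T) = (ln(103.12/80.23) + (0.0386−0.0108+0.1854²/2)·1.4126) / 0.220353 = (0.250996 + 0.063548) / 0.220353 = 1.427453
d₂ = d₁ − σ√T = 1.427453 − 0.220353 = 1.207100
e^{−rT} = 0.946934
e^{−qT} = 0.984860
N(d₁) = 0.923275,  N(d₂) = 0.886303
Call price V = S·e^{−qT}·N(d₁) − K·e^{−rT}·N(d₂) = 93.766676 − 67.334652 = 26.432024
φ(d₁) = (1/√(2π))·e^{−d₁²/2} = 0.144028
Γ = e^{−qT}·φ(d₁) / (S·σ·√T) = 0.006242

price = 26.432024
Γ = 0.006242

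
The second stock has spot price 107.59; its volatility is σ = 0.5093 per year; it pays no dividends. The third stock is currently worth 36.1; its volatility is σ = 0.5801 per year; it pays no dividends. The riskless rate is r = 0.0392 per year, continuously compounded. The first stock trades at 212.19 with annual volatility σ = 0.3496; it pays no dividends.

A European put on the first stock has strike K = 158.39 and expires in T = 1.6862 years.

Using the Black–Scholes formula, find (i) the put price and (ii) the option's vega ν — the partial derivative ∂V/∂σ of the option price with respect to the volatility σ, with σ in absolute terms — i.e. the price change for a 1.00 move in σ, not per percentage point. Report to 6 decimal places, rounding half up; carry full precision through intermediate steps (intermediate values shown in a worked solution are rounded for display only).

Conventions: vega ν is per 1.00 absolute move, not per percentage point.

σ√T = 0.3496·√1.6862 = 0.453969
d₁ = (ln(S/K) + (r+σ²/2)T) / (σ√T) = (ln(212.19/158.39) + (0.0392+0.3496²/2)·1.6862) / 0.453969 = (0.292422 + 0.169143) / 0.453969 = 1.016732
d₂ = d₁ − σ√T = 1.016732 − 0.453969 = 0.562763
e^{−rT} = 0.936038
N(−d₁) = 0.154640,  N(−d₂) = 0.286798
Put price V = K·e^{−rT}·N(−d₂) − S·N(−d₁) = 42.520412 − 32.813156 = 9.707256
φ(d₁) = (1/√(2π))·e^{−d₁²/2} = 0.237922
ν = S·φ(d₁)·√T = 65.556359

price = 9.707256
ν = 65.556359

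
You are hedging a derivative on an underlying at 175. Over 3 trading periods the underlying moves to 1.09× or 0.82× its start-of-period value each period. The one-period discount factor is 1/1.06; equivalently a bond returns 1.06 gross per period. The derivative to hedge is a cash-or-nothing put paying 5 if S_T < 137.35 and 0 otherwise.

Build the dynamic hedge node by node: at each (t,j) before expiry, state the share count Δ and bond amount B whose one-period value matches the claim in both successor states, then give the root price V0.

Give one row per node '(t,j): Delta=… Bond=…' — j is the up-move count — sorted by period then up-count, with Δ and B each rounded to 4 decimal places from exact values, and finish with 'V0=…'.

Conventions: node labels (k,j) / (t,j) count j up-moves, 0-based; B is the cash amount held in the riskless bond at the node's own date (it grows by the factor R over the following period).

The replicating-portfolio and risk-neutral prices coincide; use p* = (1.06−0.82)/(1.09−0.82) = 0.8889 for the latter.
Expiry values: V(3,0)=5.0000, V(3,1)=5.0000, V(3,2)=0.0000, V(3,3)=0.0000
(2,0): S=117.6700. Δ = (V_up−V_dn)/(S_up−S_dn) = (5.0000−5.0000)/(128.2603−96.4894) = 0.0000. V = [p*·5.0000 + (1−p*)·5.0000]/1.06 = 4.7170. B = V − Δ·S = 4.7170.
(2,1): S=156.4150. Δ = (V_up−V_dn)/(S_up−S_dn) = (0.0000−5.0000)/(170.4924−128.2603) = -0.1184. V = [p*·0.0000 + (1−p*)·5.0000]/1.06 = 0.5241. B = V − Δ·S = 19.0426.
(2,2): S=207.9175. Δ = (V_up−V_dn)/(S_up−S_dn) = (0.0000−0.0000)/(226.6301−170.4924) = 0.0000. V = [p*·0.0000 + (1−p*)·0.0000]/1.06 = 0.0000. B = V − Δ·S = 0.0000.
(1,0): S=143.5000. Δ = (V_up−V_dn)/(S_up−S_dn) = (0.5241−4.7170)/(156.4150−117.6700) = -0.1082. V = [p*·0.5241 + (1−p*)·4.7170]/1.06 = 0.9339. B = V − Δ·S = 16.4631.
(1,1): S=190.7500. Δ = (V_up−V_dn)/(S_up−S_dn) = (0.0000−0.5241)/(207.9175−156.4150) = -0.0102. V = [p*·0.0000 + (1−p*)·0.5241]/1.06 = 0.0549. B = V − Δ·S = 1.9961.
(0,0): S=175.0000. Δ = (V_up−V_dn)/(S_up−S_dn) = (0.0549−0.9339)/(190.7500−143.5000) = -0.0186. V = [p*·0.0549 + (1−p*)·0.9339]/1.06 = 0.1440. B = V − Δ·S = 3.3996.
Verification: the root portfolio costs Δ(0,0)·S0 + B(0,0) = 0.1440, matching V0.

(0,0): Delta=-0.0186 Bond=3.3996
(1,0): Delta=-0.1082 Bond=16.4631
(1,1): Delta=-0.0102 Bond=1.9961
(2,0): Delta=0.0000 Bond=4.7170
(2,1): Delta=-0.1184 Bond=19.0426
(2,2): Delta=0.0000 Bond=0.0000
V0=0.1440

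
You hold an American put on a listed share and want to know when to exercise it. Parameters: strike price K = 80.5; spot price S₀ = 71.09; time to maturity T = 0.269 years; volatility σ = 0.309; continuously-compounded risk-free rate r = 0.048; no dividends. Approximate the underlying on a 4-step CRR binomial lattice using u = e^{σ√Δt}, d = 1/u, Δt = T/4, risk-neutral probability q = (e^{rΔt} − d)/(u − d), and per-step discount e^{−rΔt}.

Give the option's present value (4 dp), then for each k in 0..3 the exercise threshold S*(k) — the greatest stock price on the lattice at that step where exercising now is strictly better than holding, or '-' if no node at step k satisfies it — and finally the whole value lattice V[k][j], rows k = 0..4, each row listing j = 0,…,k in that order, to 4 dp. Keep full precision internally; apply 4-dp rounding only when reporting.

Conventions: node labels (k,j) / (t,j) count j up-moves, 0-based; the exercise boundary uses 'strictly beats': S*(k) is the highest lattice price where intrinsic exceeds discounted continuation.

price = 10.4195
boundary = - 65.6157 60.5629 65.6157
tree:
10.4195
14.8843 6.0244
19.9371 9.7536 2.3361
24.6007 14.8843 4.6886 0.0000
28.9053 19.9371 9.4100 0.0000 0.0000

Δt=0.06725, u=1.08343, d=0.92299, q=0.50013, disc=e^(-rΔt)=0.99678
k=4 terminal: V=max(K-S,0) → 28.9053 19.9371 9.4100 0.0000 0.0000
k=3: j=0 S=55.8993 intr=24.6007 cont=24.3413 V=24.6007[EX]; j=1 S=65.6157 intr=14.8843 cont=14.6249 V=14.8843[EX]; j=2 S=77.0210 intr=3.4790 cont=4.6886 V=4.6886[hold]; j=3 S=90.4088 intr=0.0000 cont=0.0000 V=0.0000[hold]  S*(3)=65.6157
k=2: j=0 S=60.5629 intr=19.9371 cont=19.6776 V=19.9371[EX]; j=1 S=71.0900 intr=9.4100 cont=9.7536 V=9.7536[hold]; j=2 S=83.4469 intr=0.0000 cont=2.3361 V=2.3361[hold]  S*(2)=60.5629
k=1: j=0 S=65.6157 intr=14.8843 cont=14.7962 V=14.8843[EX]; j=1 S=77.0210 intr=3.4790 cont=6.0244 V=6.0244[hold]  S*(1)=65.6157
k=0: j=0 S=71.0900 intr=9.4100 cont=10.4195 V=10.4195[hold]  S*(0)=-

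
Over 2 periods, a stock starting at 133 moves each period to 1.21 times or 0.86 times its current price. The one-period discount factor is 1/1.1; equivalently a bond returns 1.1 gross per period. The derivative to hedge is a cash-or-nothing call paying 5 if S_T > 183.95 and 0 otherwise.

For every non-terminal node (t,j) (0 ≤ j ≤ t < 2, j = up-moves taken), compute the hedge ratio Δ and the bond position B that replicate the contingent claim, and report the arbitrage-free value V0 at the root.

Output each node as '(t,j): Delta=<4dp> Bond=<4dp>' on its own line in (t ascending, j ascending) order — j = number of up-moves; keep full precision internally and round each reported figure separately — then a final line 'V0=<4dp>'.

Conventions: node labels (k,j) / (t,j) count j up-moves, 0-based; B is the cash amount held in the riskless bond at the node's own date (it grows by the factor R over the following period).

Risk-neutral probability p* = (R−d)/(u−d) = (1.1−0.86)/(1.21−0.86) = 0.6857.
Payoffs at expiry: V(2,0)=0.0000, V(2,1)=0.0000, V(2,2)=5.0000
(1,0): S=114.3800. Δ = (V_up−V_dn)/(S_up−S_dn) = (0.0000−0.0000)/(138.3998−98.3668) = 0.0000. V = [p*·0.0000 + (1−p*)·0.0000]/1.1 = 0.0000. B = V − Δ·S = 0.0000.
(1,1): S=160.9300. Δ = (V_up−V_dn)/(S_up−S_dn) = (5.0000−0.0000)/(194.7253−138.3998) = 0.0888. V = [p*·5.0000 + (1−p*)·0.0000]/1.1 = 3.1169. B = V − Δ·S = -11.1688.
(0,0): S=133.0000. Δ = (V_up−V_dn)/(S_up−S_dn) = (3.1169−0.0000)/(160.9300−114.3800) = 0.0670. V = [p*·3.1169 + (1−p*)·0.0000]/1.1 = 1.9430. B = V − Δ·S = -6.9624.
Check: Δ(0,0)·S0 + B(0,0) = 1.9430 = V0.

(0,0): Delta=0.0670 Bond=-6.9624
(1,0): Delta=0.0000 Bond=0.0000
(1,1): Delta=0.0888 Bond=-11.1688
V0=1.9430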